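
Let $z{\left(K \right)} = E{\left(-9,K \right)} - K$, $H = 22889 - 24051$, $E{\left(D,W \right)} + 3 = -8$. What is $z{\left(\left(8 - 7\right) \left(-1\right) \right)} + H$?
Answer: $-1172$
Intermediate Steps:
$E{\left(D,W \right)} = -11$ ($E{\left(D,W \right)} = -3 - 8 = -11$)
$H = -1162$ ($H = 22889 - 24051 = -1162$)
$z{\left(K \right)} = -11 - K$
$z{\left(\left(8 - 7\right) \left(-1\right) \right)} + H = \left(-11 - \left(8 - 7\right) \left(-1\right)\right) - 1162 = \left(-11 - 1 \left(-1\right)\right) - 1162 = \left(-11 - -1\right) - 1162 = \left(-11 + 1\right) - 1162 = -10 - 1162 = -1172$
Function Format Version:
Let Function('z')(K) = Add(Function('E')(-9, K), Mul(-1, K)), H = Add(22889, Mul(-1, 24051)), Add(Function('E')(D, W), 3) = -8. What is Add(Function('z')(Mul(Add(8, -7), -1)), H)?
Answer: -1172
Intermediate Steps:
Function('E')(D, W) = -11 (Function('E')(D, W) = Add(-3, -8) = -11)
H = -1162 (H = Add(22889, -24051) = -1162)
Function('z')(K) = Add(-11, Mul(-1, K))
Add(Function('z')(Mul(Add(8, -7), -1)), H) = Add(Add(-11, Mul(-1, Mul(Add(8, -7), -1))), -1162) = Add(Add(-11, Mul(-1, Mul(1, -1))), -1162) = Add(Add(-11, Mul(-1, -1)), -1162) = Add(Add(-11, 1), -1162) = Add(-10, -1162) = -1172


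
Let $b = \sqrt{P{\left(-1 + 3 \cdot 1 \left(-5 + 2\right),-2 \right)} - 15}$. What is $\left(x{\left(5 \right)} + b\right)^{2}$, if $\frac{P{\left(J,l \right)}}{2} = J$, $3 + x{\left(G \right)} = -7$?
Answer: $\left(10 - i \sqrt{35}\right)^{2} \approx 65.0 - 118.32 i$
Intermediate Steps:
$x{\left(G \right)} = -10$ ($x{\left(G \right)} = -3 - 7 = -10$)
$P{\left(J,l \right)} = 2 J$
$b = i \sqrt{35}$ ($b = \sqrt{2 \left(-1 + 3 \cdot 1 \left(-5 + 2\right)\right) - 15} = \sqrt{2 \left(-1 + 3 \cdot 1 \left(-3\right)\right) - 15} = \sqrt{2 \left(-1 + 3 \left(-3\right)\right) - 15} = \sqrt{2 \left(-1 - 9\right) - 15} = \sqrt{2 \left(-10\right) - 15} = \sqrt{-20 - 15} = \sqrt{-35} = i \sqrt{35} \approx 5.9161 i$)
$\left(x{\left(5 \right)} + b\right)^{2} = \left(-10 + i \sqrt{35}\right)^{2}$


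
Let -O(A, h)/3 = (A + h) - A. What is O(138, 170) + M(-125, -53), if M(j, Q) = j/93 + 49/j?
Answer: -5948932/11625 ≈ -511.74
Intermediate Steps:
M(j, Q) = 49/j + j/93 (M(j, Q) = j*(1/93) + 49/j = j/93 + 49/j = 49/j + j/93)
O(A, h) = -3*h (O(A, h) = -3*((A + h) - A) = -3*h)
O(138, 170) + M(-125, -53) = -3*170 + (49/(-125) + (1/93)*(-125)) = -510 + (49*(-1/125) - 125/93) = -510 + (-49/125 - 125/93) = -510 - 20182/11625 = -5948932/11625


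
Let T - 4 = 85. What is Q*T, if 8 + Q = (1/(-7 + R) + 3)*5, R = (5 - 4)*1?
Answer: 3293/6 ≈ 548.83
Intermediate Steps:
T = 89 (T = 4 + 85 = 89)
R = 1 (R = 1*1 = 1)
Q = 37/6 (Q = -8 + (1/(-7 + 1) + 3)*5 = -8 + (1/(-6) + 3)*5 = -8 + (-1/6 + 3)*5 = -8 + (17/6)*5 = -8 + 85/6 = 37/6 ≈ 6.1667)
Q*T = (37/6)*89 = 3293/6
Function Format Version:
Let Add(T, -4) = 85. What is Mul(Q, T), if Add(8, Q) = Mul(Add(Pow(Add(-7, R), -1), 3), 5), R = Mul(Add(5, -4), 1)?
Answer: Rational(3293, 6) ≈ 548.83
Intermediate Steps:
T = 89 (T = Add(4, 85) = 89)
R = 1 (R = Mul(1, 1) = 1)
Q = Rational(37, 6) (Q = Add(-8, Mul(Add(Pow(Add(-7, 1), -1), 3), 5)) = Add(-8, Mul(Add(Pow(-6, -1), 3), 5)) = Add(-8, Mul(Add(Rational(-1, 6), 3), 5)) = Add(-8, Mul(Rational(17, 6), 5)) = Add(-8, Rational(85, 6)) = Rational(37, 6) ≈ 6.1667)
Mul(Q, T) = Mul(Rational(37, 6), 89) = Rational(3293, 6)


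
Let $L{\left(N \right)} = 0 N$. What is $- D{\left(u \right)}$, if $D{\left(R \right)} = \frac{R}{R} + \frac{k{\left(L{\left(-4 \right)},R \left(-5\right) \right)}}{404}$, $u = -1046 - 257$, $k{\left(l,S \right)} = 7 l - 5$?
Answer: $- \frac{399}{404} \approx -0.98762$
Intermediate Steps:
$L{\left(N \right)} = 0$
$k{\left(l,S \right)} = -5 + 7 l$ ($k{\left(l,S \right)} = 7 l - 5 = -5 + 7 l$)
$u = -1303$ ($u = -1046 - 257 = -1303$)
$D{\left(R \right)} = \frac{399}{404}$ ($D{\left(R \right)} = \frac{R}{R} + \frac{-5 + 7 \cdot 0}{404} = 1 + \left(-5 + 0\right) \frac{1}{404} = 1 - \frac{5}{404} = \frac{399}{404}$)
$- D{\left(u \right)} = \left(-1\right) \frac{399}{404} = - \frac{399}{404}$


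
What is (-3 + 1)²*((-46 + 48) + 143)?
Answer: 580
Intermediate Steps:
(-3 + 1)²*((-46 + 48) + 143) = (-2)²*(2 + 143) = 4*145 = 580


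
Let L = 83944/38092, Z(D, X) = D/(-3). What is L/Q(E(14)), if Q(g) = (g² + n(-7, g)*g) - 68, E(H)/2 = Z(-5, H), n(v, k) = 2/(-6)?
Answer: -10493/276167 ≈ -0.037995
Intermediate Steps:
Z(D, X) = -D/3 (Z(D, X) = D*(-⅓) = -D/3)
n(v, k) = -⅓ (n(v, k) = 2*(-⅙) = -⅓)
E(H) = 10/3 (E(H) = 2*(-⅓*(-5)) = 2*(5/3) = 10/3)
L = 20986/9523 (L = 83944*(1/38092) = 20986/9523 ≈ 2.2037)
Q(g) = -68 + g² - g/3 (Q(g) = (g² - g/3) - 68 = -68 + g² - g/3)
L/Q(E(14)) = 20986/(9523*(-68 + (10/3)² - ⅓*10/3)) = 20986/(9523*(-68 + 100/9 - 10/9)) = (20986/9523)/(-58) = (20986/9523)*(-1/58) = -10493/276167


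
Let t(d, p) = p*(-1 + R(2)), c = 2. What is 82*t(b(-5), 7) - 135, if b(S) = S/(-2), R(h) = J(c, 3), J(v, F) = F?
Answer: 1013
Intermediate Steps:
R(h) = 3
b(S) = -S/2 (b(S) = S*(-½) = -S/2)
t(d, p) = 2*p (t(d, p) = p*(-1 + 3) = p*2 = 2*p)
82*t(b(-5), 7) - 135 = 82*(2*7) - 135 = 82*14 - 135 = 1148 - 135 = 1013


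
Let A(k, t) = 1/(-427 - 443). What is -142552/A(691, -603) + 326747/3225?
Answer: 399965600747/3225 ≈ 1.2402e+8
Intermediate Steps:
A(k, t) = -1/870 (A(k, t) = 1/(-870) = -1/870)
-142552/A(691, -603) + 326747/3225 = -142552/(-1/870) + 326747/3225 = -142552*(-870) + 326747*(1/3225) = 124020240 + 326747/3225 = 399965600747/3225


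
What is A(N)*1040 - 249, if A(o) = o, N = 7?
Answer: 7031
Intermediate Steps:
A(N)*1040 - 249 = 7*1040 - 249 = 7280 - 249 = 7031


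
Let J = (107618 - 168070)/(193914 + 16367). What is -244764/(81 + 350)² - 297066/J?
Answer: 828855708706227/802115998 ≈ 1.0333e+6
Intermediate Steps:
J = -60452/210281 ≈ -0.28748
-244764/(81 + 350)² - 297066/J = -244764/(81 + 350)² - 297066/(-60452/210281) = -244764/(431²) - 297066*(-210281/60452) = -244764/185761 + 4461952539/4318 = 828855708706227/802115998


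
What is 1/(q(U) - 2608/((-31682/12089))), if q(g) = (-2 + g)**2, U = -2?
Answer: 2263/2288216 ≈ 0.00098898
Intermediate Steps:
1/(q(U) - 2608/((-31682/12089))) = 1/((-2 - 2)**2 - 2608/((-31682/12089))) = 1/((-4)**2 - 2608/((-31682*1/12089))) = 1/(16 - 2608/(-4526/1727)) = 1/(16 - 2608*(-1727)/4526) = 1/(16 - 1*(-2252008/2263)) = 1/(16 + 2252008/2263) = 1/(2288216/2263) = 2263/2288216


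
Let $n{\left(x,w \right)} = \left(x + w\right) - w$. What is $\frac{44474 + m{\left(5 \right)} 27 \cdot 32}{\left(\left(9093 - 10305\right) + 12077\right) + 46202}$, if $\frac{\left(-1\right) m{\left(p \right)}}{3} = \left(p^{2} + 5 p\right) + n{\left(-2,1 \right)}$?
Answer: $- \frac{79942}{57067} \approx -1.4008$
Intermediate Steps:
$n{\left(x,w \right)} = x$ ($n{\left(x,w \right)} = \left(w + x\right) - w = x$)
$m{\left(p \right)} = 6 - 15 p - 3 p^{2}$ ($m{\left(p \right)} = - 3 \left(\left(p^{2} + 5 p\right) - 2\right) = - 3 \left(-2 + p^{2} + 5 p\right) = 6 - 15 p - 3 p^{2}$)
$\frac{44474 + m{\left(5 \right)} 27 \cdot 32}{\left(\left(9093 - 10305\right) + 12077\right) + 46202} = \frac{44474 + \left(6 - 75 - 3 \cdot 5^{2}\right) 27 \cdot 32}{\left(\left(9093 - 10305\right) + 12077\right) + 46202} = \frac{44474 + \left(6 - 75 - 75\right) 27 \cdot 32}{\left(-1212 + 12077\right) + 46202} = \frac{44474 + \left(6 - 75 - 75\right) 27 \cdot 32}{10865 + 46202} = \frac{44474 + \left(-144\right) 27 \cdot 32}{57067} = \left(44474 - 124416\right) \frac{1}{57067} = \left(-79942\right) \frac{1}{57067} = - \frac{79942}{57067}$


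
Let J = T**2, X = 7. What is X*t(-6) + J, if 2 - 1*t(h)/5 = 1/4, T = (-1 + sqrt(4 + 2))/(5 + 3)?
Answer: 3927/64 - sqrt(6)/32 ≈ 61.283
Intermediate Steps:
T = -1/8 + sqrt(6)/8 (T = (-1 + sqrt(6))/8 = (-1 + sqrt(6))*(1/8) = -1/8 + sqrt(6)/8 ≈ 0.18119)
t(h) = 35/4 (t(h) = 10 - 5/4 = 35/4)
J = (-1/8 + sqrt(6)/8)**2 ≈ 0.032828
X*t(-6) + J = 7*(35/4) + (1 - sqrt(6))**2/64 = 245/4 + (1 - sqrt(6))**2/64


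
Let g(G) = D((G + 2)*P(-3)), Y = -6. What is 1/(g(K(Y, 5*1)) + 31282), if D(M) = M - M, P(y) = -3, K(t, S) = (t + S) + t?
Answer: 1/31282 ≈ 3.1967e-5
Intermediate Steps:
K(t, S) = S + 2*t (K(t, S) = (S + t) + t = S + 2*t)
D(M) = 0
g(G) = 0
1/(g(K(Y, 5*1)) + 31282) = 1/(0 + 31282) = 1/31282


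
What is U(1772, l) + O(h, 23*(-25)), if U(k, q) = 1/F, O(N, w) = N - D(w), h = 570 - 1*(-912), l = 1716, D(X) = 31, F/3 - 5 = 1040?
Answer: 4548886/3135 ≈ 1451.0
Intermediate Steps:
F = 3135 (F = 15 + 3*1040 = 15 + 3120 = 3135)
h = 1482 (h = 570 + 912 = 1482)
O(N, w) = -31 + N (O(N, w) = N - 1*31 = N - 31 = -31 + N)
U(k, q) = 1/3135
U(1772, l) + O(h, 23*(-25)) = 1/3135 + (-31 + 1482) = 1/3135 + 1451 = 4548886/3135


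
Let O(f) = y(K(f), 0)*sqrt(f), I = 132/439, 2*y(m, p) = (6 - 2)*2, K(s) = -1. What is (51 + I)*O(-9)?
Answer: 270252*I/439 ≈ 615.61*I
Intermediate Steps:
y(m, p) = 4 (y(m, p) = ((6 - 2)*2)/2 = (4*2)/2 = (1/2)*8 = 4)
I = 132/439 (I = 132*(1/439) = 132/439 ≈ 0.30068)
O(f) = 4*sqrt(f)
(51 + I)*O(-9) = (51 + 132/439)*(4*sqrt(-9)) = 22521*(4*(3*I))/439 = 22521*(12*I)/439 = 270252*I/439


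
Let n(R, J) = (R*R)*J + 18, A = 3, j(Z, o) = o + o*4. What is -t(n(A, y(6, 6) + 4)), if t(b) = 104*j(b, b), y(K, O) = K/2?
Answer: -42120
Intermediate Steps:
j(Z, o) = 5*o (j(Z, o) = o + 4*o = 5*o)
y(K, O) = K/2 (y(K, O) = K*(1/2) = K/2)
n(R, J) = 18 + J*R**2 (n(R, J) = R**2*J + 18 = J*R**2 + 18 = 18 + J*R**2)
t(b) = 520*b (t(b) = 104*(5*b) = 520*b)
-t(n(A, y(6, 6) + 4)) = -520*(18 + ((1/2)*6 + 4)*3**2) = -520*(18 + (3 + 4)*9) = -520*(18 + 7*9) = -520*(18 + 63) = -520*81 = -1*42120 = -42120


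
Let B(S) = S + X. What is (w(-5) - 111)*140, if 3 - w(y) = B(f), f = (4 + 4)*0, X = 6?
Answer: -15960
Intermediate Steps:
f = 0 (f = 8*0 = 0)
B(S) = 6 + S (B(S) = S + 6 = 6 + S)
w(y) = -3 (w(y) = 3 - (6 + 0) = 3 - 1*6 = 3 - 6 = -3)
(w(-5) - 111)*140 = (-3 - 111)*140 = -114*140 = -15960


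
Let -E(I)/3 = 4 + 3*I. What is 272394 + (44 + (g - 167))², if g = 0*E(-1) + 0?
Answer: 287523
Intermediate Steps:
E(I) = -12 - 9*I (E(I) = -3*(4 + 3*I) = -12 - 9*I)
g = 0 (g = 0*(-12 - 9*(-1)) + 0 = 0*(-12 + 9) + 0 = 0*(-3) + 0 = 0 + 0 = 0)
272394 + (44 + (g - 167))² = 272394 + (44 + (0 - 167))² = 272394 + (44 - 167)² = 272394 + (-123)² = 272394 + 15129 = 287523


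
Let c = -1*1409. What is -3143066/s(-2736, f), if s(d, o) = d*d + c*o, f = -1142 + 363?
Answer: -3143066/8583307 ≈ -0.36618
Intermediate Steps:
c = -1409
f = -779
s(d, o) = d**2 - 1409*o (s(d, o) = d*d - 1409*o = d**2 - 1409*o)
-3143066/s(-2736, f) = -3143066/((-2736)**2 - 1409*(-779)) = -3143066/(7485696 + 1097611) = -3143066/8583307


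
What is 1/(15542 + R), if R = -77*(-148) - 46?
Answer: 1/26892 ≈ 3.7186e-5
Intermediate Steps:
R = 11350 (R = 11396 - 46 = 11350)
1/(15542 + R) = 1/(15542 + 11350) = 1/26892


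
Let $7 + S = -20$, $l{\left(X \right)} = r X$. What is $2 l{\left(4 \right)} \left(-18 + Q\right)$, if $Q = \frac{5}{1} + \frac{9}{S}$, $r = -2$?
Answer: $\frac{640}{3} \approx 213.33$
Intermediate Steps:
$l{\left(X \right)} = - 2 X$
$S = -27$ ($S = -7 - 20 = -27$)
$Q = \frac{14}{3}$ ($Q = \frac{5}{1} + \frac{9}{-27} = 5 \cdot 1 + 9 \left(- \frac{1}{27}\right) = 5 - \frac{1}{3} = \frac{14}{3} \approx 4.6667$)
$2 l{\left(4 \right)} \left(-18 + Q\right) = 2 \left(\left(-2\right) 4\right) \left(-18 + \frac{14}{3}\right) = 2 \left(-8\right) \left(- \frac{40}{3}\right) = \left(-16\right) \left(- \frac{40}{3}\right) = \frac{640}{3}$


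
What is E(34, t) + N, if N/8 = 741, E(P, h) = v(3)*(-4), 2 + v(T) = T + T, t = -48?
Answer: 5912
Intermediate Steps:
v(T) = -2 + 2*T (v(T) = -2 + (T + T) = -2 + 2*T)
E(P, h) = -16 (E(P, h) = (-2 + 2*3)*(-4) = (-2 + 6)*(-4) = 4*(-4) = -16)
N = 5928 (N = 8*741 = 5928)
E(34, t) + N = -16 + 5928 = 5912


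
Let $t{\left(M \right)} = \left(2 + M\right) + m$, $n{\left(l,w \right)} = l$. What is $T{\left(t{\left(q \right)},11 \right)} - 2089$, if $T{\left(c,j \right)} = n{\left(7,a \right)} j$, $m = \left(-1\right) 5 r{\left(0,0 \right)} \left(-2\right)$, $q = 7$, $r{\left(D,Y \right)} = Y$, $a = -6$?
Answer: $-2012$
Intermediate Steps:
$m = 0$ ($m = \left(-1\right) 5 \cdot 0 \left(-2\right) = \left(-5\right) 0 \left(-2\right) = 0 \left(-2\right) = 0$)
$t{\left(M \right)} = 2 + M$ ($t{\left(M \right)} = \left(2 + M\right) + 0 = 2 + M$)
$T{\left(c,j \right)} = 7 j$
$T{\left(t{\left(q \right)},11 \right)} - 2089 = 7 \cdot 11 - 2089 = 77 - 2089 = -2012$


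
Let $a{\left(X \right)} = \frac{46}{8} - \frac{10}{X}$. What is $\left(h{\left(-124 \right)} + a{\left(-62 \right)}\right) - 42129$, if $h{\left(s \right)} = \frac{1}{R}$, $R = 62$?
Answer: $- \frac{5223261}{124} \approx -42123.0$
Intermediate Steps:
$a{\left(X \right)} = \frac{23}{4} - \frac{10}{X}$ ($a{\left(X \right)} = 46 \cdot \frac{1}{8} - \frac{10}{X} = \frac{23}{4} - \frac{10}{X}$)
$h{\left(s \right)} = \frac{1}{62}$
$\left(h{\left(-124 \right)} + a{\left(-62 \right)}\right) - 42129 = \left(\frac{1}{62} + \left(\frac{23}{4} - \frac{10}{-62}\right)\right) - 42129 = \left(\frac{1}{62} + \left(\frac{23}{4} - - \frac{5}{31}\right)\right) - 42129 = \left(\frac{1}{62} + \left(\frac{23}{4} + \frac{5}{31}\right)\right) - 42129 = \left(\frac{1}{62} + \frac{733}{124}\right) - 42129 = \frac{735}{124} - 42129 = - \frac{5223261}{124}$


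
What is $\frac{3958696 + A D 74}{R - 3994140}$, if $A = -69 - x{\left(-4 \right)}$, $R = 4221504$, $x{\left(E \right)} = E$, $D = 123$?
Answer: $\frac{1683533}{113682} \approx 14.809$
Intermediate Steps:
$A = -65$ ($A = -69 - -4 = -69 + 4 = -65$)
$\frac{3958696 + A D 74}{R - 3994140} = \frac{3958696 + \left(-65\right) 123 \cdot 74}{4221504 - 3994140} = \frac{3958696 - 591630}{227364} = \left(3958696 - 591630\right) \frac{1}{227364} = 3367066 \cdot \frac{1}{227364} = \frac{1683533}{113682}$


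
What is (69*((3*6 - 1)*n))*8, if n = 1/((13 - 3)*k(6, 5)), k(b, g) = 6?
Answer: 782/5 ≈ 156.40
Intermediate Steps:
n = 1/60 (n = 1/((13 - 3)*6) = (⅙)/10 = (⅒)*(⅙) = 1/60 ≈ 0.016667)
(69*((3*6 - 1)*n))*8 = (69*((3*6 - 1)*(1/60)))*8 = (69*((18 - 1)*(1/60)))*8 = (69*(17*(1/60)))*8 = (69*(17/60))*8 = (391/20)*8 = 782/5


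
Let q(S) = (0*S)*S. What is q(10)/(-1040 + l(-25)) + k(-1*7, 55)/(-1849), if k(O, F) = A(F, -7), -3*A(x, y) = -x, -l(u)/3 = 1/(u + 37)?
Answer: -55/5547 ≈ -0.0099153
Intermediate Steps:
l(u) = -3/(37 + u) (l(u) = -3/(u + 37) = -3/(37 + u))
q(S) = 0 (q(S) = 0*S = 0)
A(x, y) = x/3 (A(x, y) = -(-1)*x/3 = x/3)
k(O, F) = F/3
q(10)/(-1040 + l(-25)) + k(-1*7, 55)/(-1849) = 0/(-1040 - 3/(37 - 25)) + ((⅓)*55)/(-1849) = 0/(-1040 - 3/12) + (55/3)*(-1/1849) = 0/(-1040 - 3*1/12) - 55/5547 = 0/(-1040 - ¼) - 55/5547 = 0/(-4161/4) - 55/5547 = 0*(-4/4161) - 55/5547 = 0 - 55/5547 = -55/5547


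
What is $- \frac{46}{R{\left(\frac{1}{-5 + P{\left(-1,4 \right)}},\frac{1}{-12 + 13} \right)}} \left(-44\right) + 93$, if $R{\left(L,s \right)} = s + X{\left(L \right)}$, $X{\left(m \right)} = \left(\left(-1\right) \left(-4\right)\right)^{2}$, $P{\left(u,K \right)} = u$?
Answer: $\frac{3605}{17} \approx 212.06$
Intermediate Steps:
$X{\left(m \right)} = 16$ ($X{\left(m \right)} = 4^{2} = 16$)
$R{\left(L,s \right)} = 16 + s$ ($R{\left(L,s \right)} = s + 16 = 16 + s$)
$- \frac{46}{R{\left(\frac{1}{-5 + P{\left(-1,4 \right)}},\frac{1}{-12 + 13} \right)}} \left(-44\right) + 93 = - \frac{46}{16 + \frac{1}{-12 + 13}} \left(-44\right) + 93 = - \frac{46}{16 + 1^{-1}} \left(-44\right) + 93 = - \frac{46}{16 + 1} \left(-44\right) + 93 = - \frac{46}{17} \left(-44\right) + 93 = \left(-46\right) \frac{1}{17} \left(-44\right) + 93 = \left(- \frac{46}{17}\right) \left(-44\right) + 93 = \frac{2024}{17} + 93 = \frac{3605}{17}$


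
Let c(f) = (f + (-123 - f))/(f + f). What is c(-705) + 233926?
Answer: 109945261/470 ≈ 2.3393e+5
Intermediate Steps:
c(f) = -123/(2*f) (c(f) = -123*1/(2*f) = -123/(2*f))
c(-705) + 233926 = -123/2/(-705) + 233926 = -123/2*(-1/705) + 233926 = 41/470 + 233926 = 109945261/470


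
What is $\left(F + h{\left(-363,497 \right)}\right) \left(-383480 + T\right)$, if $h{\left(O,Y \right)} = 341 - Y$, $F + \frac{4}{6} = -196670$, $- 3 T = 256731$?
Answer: $\frac{276968777360}{3} \approx 9.2323 \cdot 10^{10}$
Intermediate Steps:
$T = -85577$ ($T = \left(- \frac{1}{3}\right) 256731 = -85577$)
$F = - \frac{590012}{3}$ ($F = - \frac{2}{3} - 196670 = - \frac{590012}{3} \approx -1.9667 \cdot 10^{5}$)
$\left(F + h{\left(-363,497 \right)}\right) \left(-383480 + T\right) = \left(- \frac{590012}{3} + \left(341 - 497\right)\right) \left(-383480 - 85577\right) = \left(- \frac{590012}{3} + \left(341 - 497\right)\right) \left(-469057\right) = \left(- \frac{590012}{3} - 156\right) \left(-469057\right) = \left(- \frac{590480}{3}\right) \left(-469057\right) = \frac{276968777360}{3}$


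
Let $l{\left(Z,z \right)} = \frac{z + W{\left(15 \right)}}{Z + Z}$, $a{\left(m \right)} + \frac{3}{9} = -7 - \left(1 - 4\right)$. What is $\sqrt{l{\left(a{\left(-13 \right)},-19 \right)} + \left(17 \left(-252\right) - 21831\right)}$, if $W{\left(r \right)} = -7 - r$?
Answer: $\frac{i \sqrt{17650542}}{26} \approx 161.59 i$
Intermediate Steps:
$a{\left(m \right)} = - \frac{13}{3}$ ($a{\left(m \right)} = - \frac{1}{3} - \left(8 - 4\right) = - \frac{1}{3} - 4 = - \frac{13}{3}$)
$l{\left(Z,z \right)} = \frac{-22 + z}{2 Z}$ ($l{\left(Z,z \right)} = \frac{z - 22}{Z + Z} = \frac{z - 22}{2 Z} = \left(z - 22\right) \frac{1}{2 Z} = \left(-22 + z\right) \frac{1}{2 Z} = \frac{-22 + z}{2 Z}$)
$\sqrt{l{\left(a{\left(-13 \right)},-19 \right)} + \left(17 \left(-252\right) - 21831\right)} = \sqrt{\frac{-22 - 19}{2 \left(- \frac{13}{3}\right)} + \left(17 \left(-252\right) - 21831\right)} = \sqrt{\frac{1}{2} \left(- \frac{3}{13}\right) \left(-41\right) - 26115} = \sqrt{\frac{123}{26} - 26115} = \sqrt{- \frac{678867}{26}} = \frac{i \sqrt{17650542}}{26}$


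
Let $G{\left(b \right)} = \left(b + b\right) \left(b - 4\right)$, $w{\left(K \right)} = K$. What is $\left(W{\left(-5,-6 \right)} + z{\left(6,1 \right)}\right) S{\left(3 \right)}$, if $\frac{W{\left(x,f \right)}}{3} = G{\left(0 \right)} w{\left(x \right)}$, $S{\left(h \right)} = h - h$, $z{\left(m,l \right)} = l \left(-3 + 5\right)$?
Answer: $0$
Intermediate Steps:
$z{\left(m,l \right)} = 2 l$ ($z{\left(m,l \right)} = l 2 = 2 l$)
$S{\left(h \right)} = 0$
$G{\left(b \right)} = 2 b \left(-4 + b\right)$
$W{\left(x,f \right)} = 0$ ($W{\left(x,f \right)} = 3 \cdot 2 \cdot 0 \left(-4 + 0\right) x = 3 \cdot 2 \cdot 0 \left(-4\right) x = 3 \cdot 0 x = 3 \cdot 0 = 0$)
$\left(W{\left(-5,-6 \right)} + z{\left(6,1 \right)}\right) S{\left(3 \right)} = \left(0 + 2 \cdot 1\right) 0 = \left(0 + 2\right) 0 = 2 \cdot 0 = 0$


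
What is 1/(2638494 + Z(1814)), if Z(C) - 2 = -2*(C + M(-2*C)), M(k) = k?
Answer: 1/2642124 ≈ 3.7848e-7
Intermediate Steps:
Z(C) = 2 + 2*C (Z(C) = 2 - 2*(C - 2*C) = 2 - (-2)*C = 2 + 2*C)
1/(2638494 + Z(1814)) = 1/(2638494 + (2 + 2*1814)) = 1/(2638494 + (2 + 3628)) = 1/(2638494 + 3630) = 1/2642124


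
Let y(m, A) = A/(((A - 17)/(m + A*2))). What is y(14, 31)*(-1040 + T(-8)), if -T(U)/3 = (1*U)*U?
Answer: -207328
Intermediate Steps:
T(U) = -3*U² (T(U) = -3*1*U*U = -3*U*U = -3*U²)
y(m, A) = A*(m + 2*A)/(-17 + A) (y(m, A) = A/(((-17 + A)/(m + 2*A))) = A*((m + 2*A)/(-17 + A)) = A*(m + 2*A)/(-17 + A))
y(14, 31)*(-1040 + T(-8)) = (31*(14 + 2*31)/(-17 + 31))*(-1040 - 3*(-8)²) = (31*(14 + 62)/14)*(-1040 - 3*64) = (31*(1/14)*76)*(-1040 - 192) = (1178/7)*(-1232) = -207328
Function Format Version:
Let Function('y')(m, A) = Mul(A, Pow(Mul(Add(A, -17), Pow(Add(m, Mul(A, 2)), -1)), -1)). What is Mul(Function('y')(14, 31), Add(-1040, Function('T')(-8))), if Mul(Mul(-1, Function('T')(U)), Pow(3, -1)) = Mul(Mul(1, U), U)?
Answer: -207328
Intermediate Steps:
Function('T')(U) = Mul(-3, Pow(U, 2)) (Function('T')(U) = Mul(-3, Mul(Mul(1, U), U)) = Mul(-3, Mul(U, U)) = Mul(-3, Pow(U, 2)))
Function('y')(m, A) = Mul(A, Pow(Add(-17, A), -1), Add(m, Mul(2, A))) (Function('y')(m, A) = Mul(A, Pow(Mul(Add(-17, A), Pow(Add(m, Mul(2, A)), -1)), -1)) = Mul(A, Pow(Mul(Pow(Add(m, Mul(2, A)), -1), Add(-17, A)), -1)) = Mul(A, Mul(Pow(Add(-17, A), -1), Add(m, Mul(2, A)))) = Mul(A, Pow(Add(-17, A), -1), Add(m, Mul(2, A))))
Mul(Function('y')(14, 31), Add(-1040, Function('T')(-8))) = Mul(Mul(31, Pow(Add(-17, 31), -1), Add(14, Mul(2, 31))), Add(-1040, Mul(-3, Pow(-8, 2)))) = Mul(Mul(31, Pow(14, -1), Add(14, 62)), Add(-1040, Mul(-3, 64))) = Mul(Mul(31, Rational(1, 14), 76), Add(-1040, -192)) = Mul(Rational(1178, 7), -1232) = -207328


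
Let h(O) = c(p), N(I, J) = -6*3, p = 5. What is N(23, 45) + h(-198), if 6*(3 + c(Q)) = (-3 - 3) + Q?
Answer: -127/6 ≈ -21.167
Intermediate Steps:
c(Q) = -4 + Q/6 (c(Q) = -3 + ((-3 - 3) + Q)/6 = -3 + (-6 + Q)/6 = -3 + (-1 + Q/6) = -4 + Q/6)
N(I, J) = -18
h(O) = -19/6 (h(O) = -4 + (⅙)*5 = -4 + ⅚ = -19/6)
N(23, 45) + h(-198) = -18 - 19/6 = -127/6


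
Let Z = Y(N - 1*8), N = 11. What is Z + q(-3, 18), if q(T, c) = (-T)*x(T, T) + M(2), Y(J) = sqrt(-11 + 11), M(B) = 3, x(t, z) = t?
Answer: -6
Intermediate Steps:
Y(J) = 0 (Y(J) = sqrt(0) = 0)
q(T, c) = 3 - T**2 (q(T, c) = (-T)*T + 3 = -T**2 + 3 = 3 - T**2)
Z = 0
Z + q(-3, 18) = 0 + (3 - 1*(-3)**2) = 0 + (3 - 1*9) = 0 + (3 - 9) = 0 - 6 = -6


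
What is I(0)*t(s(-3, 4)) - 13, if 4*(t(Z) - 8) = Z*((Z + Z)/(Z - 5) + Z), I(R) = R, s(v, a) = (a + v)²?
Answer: -13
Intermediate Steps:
t(Z) = 8 + Z*(Z + 2*Z/(-5 + Z))/4 (t(Z) = 8 + (Z*((Z + Z)/(Z - 5) + Z))/4 = 8 + (Z*((2*Z)/(-5 + Z) + Z))/4 = 8 + (Z*(2*Z/(-5 + Z) + Z))/4 = 8 + (Z*(Z + 2*Z/(-5 + Z)))/4 = 8 + Z*(Z + 2*Z/(-5 + Z))/4)
I(0)*t(s(-3, 4)) - 13 = 0*((-160 + ((4 - 3)²)³ - 3*(4 - 3)⁴ + 32*(4 - 3)²)/(4*(-5 + (4 - 3)²))) - 13 = 0*((-160 + (1²)³ - 3*(1²)² + 32*1²)/(4*(-5 + 1²))) - 13 = 0*((-160 + 1³ - 3*1² + 32*1)/(4*(-5 + 1))) - 13 = 0*((¼)*(-160 + 1 - 3*1 + 32)/(-4)) - 13 = 0*((¼)*(-¼)*(-160 + 1 - 3 + 32)) - 13 = 0*((¼)*(-¼)*(-130)) - 13 = 0*(65/8) - 13 = 0 - 13 = -13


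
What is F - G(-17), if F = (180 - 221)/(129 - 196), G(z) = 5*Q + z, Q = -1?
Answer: 1515/67 ≈ 22.612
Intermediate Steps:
G(z) = -5 + z (G(z) = 5*(-1) + z = -5 + z)
F = 41/67 (F = -41/(-67) = -41*(-1/67) = 41/67 ≈ 0.61194)
F - G(-17) = 41/67 - (-5 - 17) = 41/67 - 1*(-22) = 41/67 + 22 = 1515/67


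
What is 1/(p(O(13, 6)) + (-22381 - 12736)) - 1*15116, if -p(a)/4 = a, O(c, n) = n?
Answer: -531191357/35141 ≈ -15116.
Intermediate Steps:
p(a) = -4*a
1/(p(O(13, 6)) + (-22381 - 12736)) - 1*15116 = 1/(-4*6 + (-22381 - 12736)) - 1*15116 = 1/(-24 - 35117) - 15116 = 1/(-35141) - 15116 = -1/35141 - 15116 = -531191357/35141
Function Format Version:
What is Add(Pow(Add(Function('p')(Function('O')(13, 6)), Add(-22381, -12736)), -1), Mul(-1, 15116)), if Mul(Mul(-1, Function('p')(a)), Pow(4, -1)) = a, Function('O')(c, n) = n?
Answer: Rational(-531191357, 35141) ≈ -15116.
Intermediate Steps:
Function('p')(a) = Mul(-4, a)
Add(Pow(Add(Function('p')(Function('O')(13, 6)), Add(-22381, -12736)), -1), Mul(-1, 15116)) = Add(Pow(Add(Mul(-4, 6), Add(-22381, -12736)), -1), Mul(-1, 15116)) = Add(Pow(Add(-24, -35117), -1), -15116) = Add(Pow(-35141, -1), -15116) = Add(Rational(-1, 35141), -15116) = Rational(-531191357, 35141)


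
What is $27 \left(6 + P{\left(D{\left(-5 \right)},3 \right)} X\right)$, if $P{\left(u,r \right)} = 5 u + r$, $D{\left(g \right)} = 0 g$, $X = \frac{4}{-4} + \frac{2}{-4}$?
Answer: $\frac{81}{2} \approx 40.5$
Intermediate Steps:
$X = - \frac{3}{2}$ ($X = 4 \left(- \frac{1}{4}\right) + 2 \left(- \frac{1}{4}\right) = -1 - \frac{1}{2} = - \frac{3}{2} \approx -1.5$)
$D{\left(g \right)} = 0$
$P{\left(u,r \right)} = r + 5 u$
$27 \left(6 + P{\left(D{\left(-5 \right)},3 \right)} X\right) = 27 \left(6 + \left(3 + 5 \cdot 0\right) \left(- \frac{3}{2}\right)\right) = 27 \left(6 + \left(3 + 0\right) \left(- \frac{3}{2}\right)\right) = 27 \left(6 + 3 \left(- \frac{3}{2}\right)\right) = 27 \left(6 - \frac{9}{2}\right) = 27 \cdot \frac{3}{2} = \frac{81}{2}$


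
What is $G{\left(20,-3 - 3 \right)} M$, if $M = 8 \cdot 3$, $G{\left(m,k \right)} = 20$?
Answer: $480$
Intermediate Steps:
$M = 24$
$G{\left(20,-3 - 3 \right)} M = 20 \cdot 24 = 480$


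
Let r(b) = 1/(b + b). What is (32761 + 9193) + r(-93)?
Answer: 7803443/186 ≈ 41954.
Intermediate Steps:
r(b) = 1/(2*b)
(32761 + 9193) + r(-93) = (32761 + 9193) + (½)/(-93) = 41954 + (½)*(-1/93) = 41954 - 1/186 = 7803443/186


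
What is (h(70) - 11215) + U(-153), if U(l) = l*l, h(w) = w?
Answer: 12264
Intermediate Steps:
U(l) = l²
(h(70) - 11215) + U(-153) = (70 - 11215) + (-153)² = -11145 + 23409 = 12264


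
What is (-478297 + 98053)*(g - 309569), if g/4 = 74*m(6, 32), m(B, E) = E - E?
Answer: 117711754836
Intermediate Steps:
m(B, E) = 0
g = 0 (g = 4*(74*0) = 4*0 = 0)
(-478297 + 98053)*(g - 309569) = (-478297 + 98053)*(0 - 309569) = -380244*(-309569) = 117711754836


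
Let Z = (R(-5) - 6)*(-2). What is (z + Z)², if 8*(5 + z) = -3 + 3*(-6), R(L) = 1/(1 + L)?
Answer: 1521/64 ≈ 23.766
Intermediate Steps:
z = -61/8 (z = -5 + (-3 + 3*(-6))/8 = -5 + (-3 - 18)/8 = -5 + (⅛)*(-21) = -5 - 21/8 = -61/8 ≈ -7.6250)
Z = 25/2 (Z = (1/(1 - 5) - 6)*(-2) = (1/(-4) - 6)*(-2) = (-¼ - 6)*(-2) = -25/4*(-2) = 25/2 ≈ 12.500)
(z + Z)² = (-61/8 + 25/2)² = (39/8)² = 1521/64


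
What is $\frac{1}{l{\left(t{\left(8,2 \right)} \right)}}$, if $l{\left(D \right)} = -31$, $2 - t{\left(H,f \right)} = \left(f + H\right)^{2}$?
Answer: $- \frac{1}{31} \approx -0.032258$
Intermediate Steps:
$t{\left(H,f \right)} = 2 - \left(H + f\right)^{2}$ ($t{\left(H,f \right)} = 2 - \left(f + H\right)^{2} = 2 - \left(H + f\right)^{2}$)
$\frac{1}{l{\left(t{\left(8,2 \right)} \right)}} = \frac{1}{-31} = - \frac{1}{31}$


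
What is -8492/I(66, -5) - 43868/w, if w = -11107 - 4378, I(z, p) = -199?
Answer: 140228352/3081515 ≈ 45.506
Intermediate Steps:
w = -15485
-8492/I(66, -5) - 43868/w = -8492/(-199) - 43868/(-15485) = -8492*(-1/199) - 43868*(-1/15485) = 8492/199 + 43868/15485 = 140228352/3081515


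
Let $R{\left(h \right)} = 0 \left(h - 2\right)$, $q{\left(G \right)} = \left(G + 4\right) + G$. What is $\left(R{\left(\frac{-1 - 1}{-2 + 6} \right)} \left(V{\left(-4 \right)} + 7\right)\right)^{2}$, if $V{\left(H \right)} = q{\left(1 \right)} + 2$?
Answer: $0$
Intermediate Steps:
$q{\left(G \right)} = 4 + 2 G$ ($q{\left(G \right)} = \left(4 + G\right) + G = 4 + 2 G$)
$R{\left(h \right)} = 0$ ($R{\left(h \right)} = 0 \left(-2 + h\right) = 0$)
$V{\left(H \right)} = 8$ ($V{\left(H \right)} = \left(4 + 2 \cdot 1\right) + 2 = \left(4 + 2\right) + 2 = 6 + 2 = 8$)
$\left(R{\left(\frac{-1 - 1}{-2 + 6} \right)} \left(V{\left(-4 \right)} + 7\right)\right)^{2} = \left(0 \left(8 + 7\right)\right)^{2} = \left(0 \cdot 15\right)^{2} = 0^{2} = 0$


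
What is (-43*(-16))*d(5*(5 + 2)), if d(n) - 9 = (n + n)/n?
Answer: 7568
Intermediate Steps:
d(n) = 11 (d(n) = 9 + (n + n)/n = 9 + (2*n)/n = 9 + 2 = 11)
(-43*(-16))*d(5*(5 + 2)) = -43*(-16)*11 = 688*11 = 7568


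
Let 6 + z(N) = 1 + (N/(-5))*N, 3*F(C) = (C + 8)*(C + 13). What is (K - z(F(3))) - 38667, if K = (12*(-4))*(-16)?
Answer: -1674254/45 ≈ -37206.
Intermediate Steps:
F(C) = (8 + C)*(13 + C)/3 (F(C) = ((C + 8)*(C + 13))/3 = ((8 + C)*(13 + C))/3 = (8 + C)*(13 + C)/3)
K = 768 (K = -48*(-16) = 768)
z(N) = -5 - N**2/5 (z(N) = -6 + (1 + (N/(-5))*N) = -6 + (1 + (N*(-1/5))*N) = -6 + (1 + (-N/5)*N) = -6 + (1 - N**2/5) = -5 - N**2/5)
(K - z(F(3))) - 38667 = (768 - (-5 - (104/3 + 7*3 + (1/3)*3**2)**2/5)) - 38667 = (768 - (-5 - (104/3 + 21 + (1/3)*9)**2/5)) - 38667 = (768 - (-5 - (104/3 + 21 + 3)**2/5)) - 38667 = (768 - (-5 - (176/3)**2/5)) - 38667 = (768 - (-5 - 1/5*30976/9)) - 38667 = (768 - (-5 - 30976/45)) - 38667 = (768 - 1*(-31201/45)) - 38667 = (768 + 31201/45) - 38667 = 65761/45 - 38667 = -1674254/45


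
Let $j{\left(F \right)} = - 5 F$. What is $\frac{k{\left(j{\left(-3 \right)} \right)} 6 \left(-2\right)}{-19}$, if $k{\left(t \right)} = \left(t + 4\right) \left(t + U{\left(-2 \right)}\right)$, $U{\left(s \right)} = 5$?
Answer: $240$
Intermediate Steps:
$k{\left(t \right)} = \left(4 + t\right) \left(5 + t\right)$ ($k{\left(t \right)} = \left(t + 4\right) \left(t + 5\right) = \left(4 + t\right) \left(5 + t\right)$)
$\frac{k{\left(j{\left(-3 \right)} \right)} 6 \left(-2\right)}{-19} = \frac{\left(20 + \left(\left(-5\right) \left(-3\right)\right)^{2} + 9 \left(\left(-5\right) \left(-3\right)\right)\right) 6 \left(-2\right)}{-19} = \left(20 + 15^{2} + 9 \cdot 15\right) \left(-12\right) \left(- \frac{1}{19}\right) = \left(20 + 225 + 135\right) \left(-12\right) \left(- \frac{1}{19}\right) = 380 \left(-12\right) \left(- \frac{1}{19}\right) = \left(-4560\right) \left(- \frac{1}{19}\right) = 240$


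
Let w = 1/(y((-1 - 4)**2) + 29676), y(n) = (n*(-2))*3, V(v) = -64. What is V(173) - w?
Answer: -1889665/29526 ≈ -64.000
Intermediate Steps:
y(n) = -6*n (y(n) = -2*n*3 = -6*n)
w = 1/29526 (w = 1/(-6*(-1 - 4)**2 + 29676) = 1/(-6*(-5)**2 + 29676) = 1/(-6*25 + 29676) = 1/(-150 + 29676) = 1/29526 ≈ 3.3868e-5)
V(173) - w = -64 - 1*1/29526 = -64 - 1/29526 = -1889665/29526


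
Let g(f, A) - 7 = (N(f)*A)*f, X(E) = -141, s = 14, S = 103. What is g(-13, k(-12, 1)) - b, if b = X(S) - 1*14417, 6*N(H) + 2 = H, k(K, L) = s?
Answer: 15020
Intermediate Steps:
k(K, L) = 14
N(H) = -⅓ + H/6
g(f, A) = 7 + A*f*(-⅓ + f/6) (g(f, A) = 7 + ((-⅓ + f/6)*A)*f = 7 + (A*(-⅓ + f/6))*f = 7 + A*f*(-⅓ + f/6))
b = -14558 (b = -141 - 1*14417 = -141 - 14417 = -14558)
g(-13, k(-12, 1)) - b = (7 + (⅙)*14*(-13)*(-2 - 13)) - 1*(-14558) = (7 + (⅙)*14*(-13)*(-15)) + 14558 = (7 + 455) + 14558 = 462 + 14558 = 15020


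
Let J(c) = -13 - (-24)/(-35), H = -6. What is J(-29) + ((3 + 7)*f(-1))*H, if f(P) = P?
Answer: 1621/35 ≈ 46.314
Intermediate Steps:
J(c) = -479/35 (J(c) = -13 - (-24)*(-1)/35 = -13 - 1*24/35 = -13 - 24/35 = -479/35)
J(-29) + ((3 + 7)*f(-1))*H = -479/35 + ((3 + 7)*(-1))*(-6) = -479/35 + (10*(-1))*(-6) = -479/35 - 10*(-6) = -479/35 + 60 = 1621/35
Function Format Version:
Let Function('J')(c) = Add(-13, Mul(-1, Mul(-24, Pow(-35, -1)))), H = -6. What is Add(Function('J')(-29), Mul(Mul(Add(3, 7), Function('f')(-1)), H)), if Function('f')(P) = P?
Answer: Rational(1621, 35) ≈ 46.314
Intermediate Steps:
Function('J')(c) = Rational(-479, 35) (Function('J')(c) = Add(-13, Mul(-1, Mul(-24, Rational(-1, 35)))) = Add(-13, Mul(-1, Rational(24, 35))) = Add(-13, Rational(-24, 35)) = Rational(-479, 35))
Add(Function('J')(-29), Mul(Mul(Add(3, 7), Function('f')(-1)), H)) = Add(Rational(-479, 35), Mul(Mul(Add(3, 7), -1), -6)) = Add(Rational(-479, 35), Mul(Mul(10, -1), -6)) = Add(Rational(-479, 35), Mul(-10, -6)) = Add(Rational(-479, 35), 60) = Rational(1621, 35)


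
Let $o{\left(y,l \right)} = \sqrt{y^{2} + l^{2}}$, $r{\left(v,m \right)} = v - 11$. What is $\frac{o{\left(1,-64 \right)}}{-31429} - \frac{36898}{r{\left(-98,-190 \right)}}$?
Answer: $\frac{36898}{109} - \frac{\sqrt{4097}}{31429} \approx 338.51$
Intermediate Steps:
$r{\left(v,m \right)} = -11 + v$
$o{\left(y,l \right)} = \sqrt{l^{2} + y^{2}}$
$\frac{o{\left(1,-64 \right)}}{-31429} - \frac{36898}{r{\left(-98,-190 \right)}} = \frac{\sqrt{\left(-64\right)^{2} + 1^{2}}}{-31429} - \frac{36898}{-11 - 98} = \sqrt{4096 + 1} \left(- \frac{1}{31429}\right) - \frac{36898}{-109} = \sqrt{4097} \left(- \frac{1}{31429}\right) - - \frac{36898}{109} = - \frac{\sqrt{4097}}{31429} + \frac{36898}{109} = \frac{36898}{109} - \frac{\sqrt{4097}}{31429}$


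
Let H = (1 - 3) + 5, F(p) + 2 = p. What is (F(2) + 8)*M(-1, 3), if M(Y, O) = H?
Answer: 24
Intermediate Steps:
F(p) = -2 + p
H = 3 (H = -2 + 5 = 3)
M(Y, O) = 3
(F(2) + 8)*M(-1, 3) = ((-2 + 2) + 8)*3 = (0 + 8)*3 = 8*3 = 24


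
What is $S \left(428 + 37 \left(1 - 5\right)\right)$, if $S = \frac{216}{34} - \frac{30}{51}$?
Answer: $\frac{27440}{17} \approx 1614.1$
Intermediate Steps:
$S = \frac{98}{17}$ ($S = 216 \cdot \frac{1}{34} - \frac{10}{17} = \frac{108}{17} - \frac{10}{17} = \frac{98}{17} \approx 5.7647$)
$S \left(428 + 37 \left(1 - 5\right)\right) = \frac{98 \left(428 + 37 \left(1 - 5\right)\right)}{17} = \frac{98 \left(428 + 37 \left(-4\right)\right)}{17} = \frac{98 \left(428 - 148\right)}{17} = \frac{98}{17} \cdot 280 = \frac{27440}{17}$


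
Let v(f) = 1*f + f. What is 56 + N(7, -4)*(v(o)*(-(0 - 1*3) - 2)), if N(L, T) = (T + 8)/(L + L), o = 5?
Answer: 412/7 ≈ 58.857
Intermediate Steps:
v(f) = 2*f (v(f) = f + f = 2*f)
N(L, T) = (8 + T)/(2*L) (N(L, T) = (8 + T)/((2*L)) = (8 + T)*(1/(2*L)) = (8 + T)/(2*L))
56 + N(7, -4)*(v(o)*(-(0 - 1*3) - 2)) = 56 + ((½)*(8 - 4)/7)*((2*5)*(-(0 - 1*3) - 2)) = 56 + ((½)*(⅐)*4)*(10*(-(0 - 3) - 2)) = 56 + 2*(10*(-1*(-3) - 2))/7 = 56 + 2*(10*(3 - 2))/7 = 56 + 2*(10*1)/7 = 56 + (2/7)*10 = 56 + 20/7 = 412/7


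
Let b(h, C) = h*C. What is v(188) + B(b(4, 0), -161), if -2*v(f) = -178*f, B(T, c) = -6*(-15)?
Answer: 16822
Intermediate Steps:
b(h, C) = C*h
B(T, c) = 90
v(f) = 89*f (v(f) = -(-89)*f = 89*f)
v(188) + B(b(4, 0), -161) = 89*188 + 90 = 16732 + 90 = 16822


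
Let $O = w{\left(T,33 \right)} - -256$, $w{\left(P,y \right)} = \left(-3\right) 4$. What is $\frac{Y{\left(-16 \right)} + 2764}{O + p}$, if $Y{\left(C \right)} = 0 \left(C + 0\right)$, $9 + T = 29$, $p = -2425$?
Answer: $- \frac{2764}{2181} \approx -1.2673$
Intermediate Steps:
$T = 20$ ($T = -9 + 29 = 20$)
$w{\left(P,y \right)} = -12$
$Y{\left(C \right)} = 0$ ($Y{\left(C \right)} = 0 C = 0$)
$O = 244$ ($O = -12 - -256 = -12 + 256 = 244$)
$\frac{Y{\left(-16 \right)} + 2764}{O + p} = \frac{0 + 2764}{244 - 2425} = \frac{2764}{-2181} = 2764 \left(- \frac{1}{2181}\right) = - \frac{2764}{2181}$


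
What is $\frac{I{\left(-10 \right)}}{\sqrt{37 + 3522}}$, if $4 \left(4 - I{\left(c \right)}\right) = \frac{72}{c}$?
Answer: $\frac{29 \sqrt{3559}}{17795} \approx 0.097222$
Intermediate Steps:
$I{\left(c \right)} = 4 - \frac{18}{c}$ ($I{\left(c \right)} = 4 - \frac{72 \frac{1}{c}}{4} = 4 - \frac{18}{c}$)
$\frac{I{\left(-10 \right)}}{\sqrt{37 + 3522}} = \frac{4 - \frac{18}{-10}}{\sqrt{37 + 3522}} = \frac{4 - - \frac{9}{5}}{\sqrt{3559}} = \left(4 + \frac{9}{5}\right) \frac{\sqrt{3559}}{3559} = \frac{29 \frac{\sqrt{3559}}{3559}}{5} = \frac{29 \sqrt{3559}}{17795}$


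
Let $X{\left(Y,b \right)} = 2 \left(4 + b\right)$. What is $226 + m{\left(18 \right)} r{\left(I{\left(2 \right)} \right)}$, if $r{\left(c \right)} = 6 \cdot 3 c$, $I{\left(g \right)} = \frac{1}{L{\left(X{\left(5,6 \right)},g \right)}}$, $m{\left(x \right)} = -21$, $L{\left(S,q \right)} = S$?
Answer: $\frac{2071}{10} \approx 207.1$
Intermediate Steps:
$X{\left(Y,b \right)} = 8 + 2 b$
$I{\left(g \right)} = \frac{1}{20}$ ($I{\left(g \right)} = \frac{1}{8 + 2 \cdot 6} = \frac{1}{8 + 12} = \frac{1}{20}$)
$r{\left(c \right)} = 18 c$
$226 + m{\left(18 \right)} r{\left(I{\left(2 \right)} \right)} = 226 - 21 \cdot 18 \cdot \frac{1}{20} = 226 - \frac{189}{10} = \frac{2071}{10}$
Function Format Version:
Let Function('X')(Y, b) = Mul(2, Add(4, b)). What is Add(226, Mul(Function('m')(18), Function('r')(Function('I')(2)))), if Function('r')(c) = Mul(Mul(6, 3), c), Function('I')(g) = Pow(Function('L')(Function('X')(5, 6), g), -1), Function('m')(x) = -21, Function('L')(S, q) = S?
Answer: Rational(2071, 10) ≈ 207.10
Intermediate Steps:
Function('X')(Y, b) = Add(8, Mul(2, b))
Function('I')(g) = Rational(1, 20) (Function('I')(g) = Pow(Add(8, Mul(2, 6)), -1) = Pow(Add(8, 12), -1) = Pow(20, -1) = Rational(1, 20))
Function('r')(c) = Mul(18, c)
Add(226, Mul(Function('m')(18), Function('r')(Function('I')(2)))) = Add(226, Mul(-21, Mul(18, Rational(1, 20)))) = Add(226, Mul(-21, Rational(9, 10))) = Add(226, Rational(-189, 10)) = Rational(2071, 10)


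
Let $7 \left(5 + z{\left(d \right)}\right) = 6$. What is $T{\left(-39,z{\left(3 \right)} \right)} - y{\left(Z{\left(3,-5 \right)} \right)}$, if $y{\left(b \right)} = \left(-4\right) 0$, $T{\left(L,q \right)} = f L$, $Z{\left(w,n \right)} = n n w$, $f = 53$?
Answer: $-2067$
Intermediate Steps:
$z{\left(d \right)} = - \frac{29}{7}$ ($z{\left(d \right)} = -5 + \frac{1}{7} \cdot 6 = -5 + \frac{6}{7} = - \frac{29}{7}$)
$Z{\left(w,n \right)} = w n^{2}$ ($Z{\left(w,n \right)} = n^{2} w = w n^{2}$)
$T{\left(L,q \right)} = 53 L$
$y{\left(b \right)} = 0$
$T{\left(-39,z{\left(3 \right)} \right)} - y{\left(Z{\left(3,-5 \right)} \right)} = 53 \left(-39\right) - 0 = -2067 + 0 = -2067$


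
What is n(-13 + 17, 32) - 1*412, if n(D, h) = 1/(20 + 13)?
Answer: -13595/33 ≈ -411.97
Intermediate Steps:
n(D, h) = 1/33
n(-13 + 17, 32) - 1*412 = 1/33 - 1*412 = 1/33 - 412 = -13595/33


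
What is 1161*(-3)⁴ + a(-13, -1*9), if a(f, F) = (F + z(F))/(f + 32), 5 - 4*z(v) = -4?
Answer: 7147089/76 ≈ 94041.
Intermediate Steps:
z(v) = 9/4 (z(v) = 5/4 - ¼*(-4) = 5/4 + 1 = 9/4)
a(f, F) = (9/4 + F)/(32 + f) (a(f, F) = (F + 9/4)/(f + 32) = (9/4 + F)/(32 + f))
1161*(-3)⁴ + a(-13, -1*9) = 1161*(-3)⁴ + (9/4 - 1*9)/(32 - 13) = 1161*81 + (9/4 - 9)/19 = 94041 + (1/19)*(-27/4) = 94041 - 27/76 = 7147089/76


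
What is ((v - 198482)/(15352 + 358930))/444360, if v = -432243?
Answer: -126145/33263189904 ≈ -3.7923e-6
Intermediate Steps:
((v - 198482)/(15352 + 358930))/444360 = ((-432243 - 198482)/(15352 + 358930))/444360 = -630725/374282*(1/444360) = -630725*1/374282*(1/444360) = -630725/374282*1/444360 = -126145/33263189904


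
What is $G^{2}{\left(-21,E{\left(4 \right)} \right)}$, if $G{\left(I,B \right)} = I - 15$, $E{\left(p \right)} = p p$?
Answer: $1296$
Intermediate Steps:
$E{\left(p \right)} = p^{2}$
$G{\left(I,B \right)} = -15 + I$
$G^{2}{\left(-21,E{\left(4 \right)} \right)} = \left(-15 - 21\right)^{2} = \left(-36\right)^{2} = 1296$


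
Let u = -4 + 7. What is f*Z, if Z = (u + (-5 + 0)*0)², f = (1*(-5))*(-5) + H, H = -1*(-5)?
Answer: 270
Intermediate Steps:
u = 3
H = 5
f = 30 (f = (1*(-5))*(-5) + 5 = -5*(-5) + 5 = 25 + 5 = 30)
Z = 9 (Z = (3 + (-5 + 0)*0)² = (3 - 5*0)² = (3 + 0)² = 3² = 9)
f*Z = 30*9 = 270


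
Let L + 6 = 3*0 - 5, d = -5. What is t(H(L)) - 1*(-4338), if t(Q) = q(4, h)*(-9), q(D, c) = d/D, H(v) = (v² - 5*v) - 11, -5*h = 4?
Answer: 17397/4 ≈ 4349.3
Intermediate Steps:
h = -⅘ (h = -⅕*4 = -⅘ ≈ -0.80000)
L = -11 (L = -6 + (3*0 - 5) = -6 + (0 - 5) = -6 - 5 = -11)
H(v) = -11 + v² - 5*v
q(D, c) = -5/D
t(Q) = 45/4 (t(Q) = -5/4*(-9) = 45/4)
t(H(L)) - 1*(-4338) = 45/4 - 1*(-4338) = 45/4 + 4338 = 17397/4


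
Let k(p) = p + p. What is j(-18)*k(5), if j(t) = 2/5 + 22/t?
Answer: -74/9 ≈ -8.2222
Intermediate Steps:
j(t) = 2/5 + 22/t (j(t) = 2*(1/5) + 22/t = 2/5 + 22/t)
k(p) = 2*p
j(-18)*k(5) = (2/5 + 22/(-18))*(2*5) = (2/5 + 22*(-1/18))*10 = (2/5 - 11/9)*10 = -37/45*10 = -74/9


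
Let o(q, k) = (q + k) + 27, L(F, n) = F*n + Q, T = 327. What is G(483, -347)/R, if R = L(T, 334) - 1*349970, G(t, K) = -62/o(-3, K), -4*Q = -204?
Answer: -62/77746423 ≈ -7.9746e-7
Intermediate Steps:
Q = 51 (Q = -1/4*(-204) = 51)
L(F, n) = 51 + F*n (L(F, n) = F*n + 51 = 51 + F*n)
o(q, k) = 27 + k + q (o(q, k) = (k + q) + 27 = 27 + k + q)
G(t, K) = -62/(24 + K) (G(t, K) = -62/(27 + K - 3) = -62/(24 + K))
R = -240701 (R = (51 + 327*334) - 1*349970 = (51 + 109218) - 349970 = 109269 - 349970 = -240701)
G(483, -347)/R = -62/(24 - 347)/(-240701) = -62/(-323)*(-1/240701) = -62*(-1/323)*(-1/240701) = (62/323)*(-1/240701) = -62/77746423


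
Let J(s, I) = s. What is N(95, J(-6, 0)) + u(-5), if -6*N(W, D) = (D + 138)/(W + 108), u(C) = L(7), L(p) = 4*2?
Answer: 1602/203 ≈ 7.8916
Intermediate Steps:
L(p) = 8
u(C) = 8
N(W, D) = -(138 + D)/(6*(108 + W)) (N(W, D) = -(D + 138)/(6*(W + 108)) = -(138 + D)/(6*(108 + W)))
N(95, J(-6, 0)) + u(-5) = (-138 - 1*(-6))/(6*(108 + 95)) + 8 = (⅙)*(-138 + 6)/203 + 8 = (⅙)*(1/203)*(-132) + 8 = -22/203 + 8 = 1602/203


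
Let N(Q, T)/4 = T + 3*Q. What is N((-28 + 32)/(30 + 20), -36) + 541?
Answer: 9949/25 ≈ 397.96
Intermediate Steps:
N(Q, T) = 4*T + 12*Q (N(Q, T) = 4*(T + 3*Q) = 4*T + 12*Q)
N((-28 + 32)/(30 + 20), -36) + 541 = (4*(-36) + 12*((-28 + 32)/(30 + 20))) + 541 = (-144 + 12*(4/50)) + 541 = (-144 + 12*(4*(1/50))) + 541 = (-144 + 12*(2/25)) + 541 = (-144 + 24/25) + 541 = -3576/25 + 541 = 9949/25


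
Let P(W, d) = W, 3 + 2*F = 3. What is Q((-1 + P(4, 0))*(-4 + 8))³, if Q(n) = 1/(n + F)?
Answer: 1/1728 ≈ 0.00057870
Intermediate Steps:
F = 0 (F = -3/2 + (½)*3 = -3/2 + 3/2 = 0)
Q(n) = 1/n (Q(n) = 1/(n + 0) = 1/n)
Q((-1 + P(4, 0))*(-4 + 8))³ = (1/((-1 + 4)*(-4 + 8)))³ = (1/(3*4))³ = (1/12)³ = 1/1728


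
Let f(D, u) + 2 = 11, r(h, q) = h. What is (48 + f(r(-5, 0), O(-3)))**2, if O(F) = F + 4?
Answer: 3249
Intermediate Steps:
O(F) = 4 + F
f(D, u) = 9 (f(D, u) = -2 + 11 = 9)
(48 + f(r(-5, 0), O(-3)))**2 = (48 + 9)**2 = 57**2 = 3249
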